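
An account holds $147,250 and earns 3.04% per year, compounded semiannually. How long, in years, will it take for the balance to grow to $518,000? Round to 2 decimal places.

41.69 years

(1 + 0.0152)^(2t) = 518,000/147,250 = 3.5178.
2t·ln(1 + 0.0152) = ln(3.5178); 2t = 1.2578/0.0150856 ≈ 83.3802.
t ≈ 41.6901 years.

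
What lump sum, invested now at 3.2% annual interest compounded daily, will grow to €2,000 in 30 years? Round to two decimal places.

Periodic rate = 3.2%/365 = 0.0000876712; 10950 periods.
P = 2,000/(1 + 0.032/365)^10950 ≈ 2,000/2.611586576 ≈ 765.8180.

€765.82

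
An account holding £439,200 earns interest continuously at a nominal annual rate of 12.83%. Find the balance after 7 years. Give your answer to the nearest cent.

A = P·e^(rt) = 439,200·e^(0.1283·7) = 439,200·e^0.8981.
e^0.8981 ≈ 2.454934302019, so A ≈ 1,078,207.1454.

£1,078,207.15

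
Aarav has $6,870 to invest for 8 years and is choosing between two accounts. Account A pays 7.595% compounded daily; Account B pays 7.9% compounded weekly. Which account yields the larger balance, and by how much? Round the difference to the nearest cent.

Account A growth factor: (1 + 0.07595/365)^2920 ≈ 1.8359036147; balance ≈ 12,612.6578.
Account B growth factor: (1 + 0.079/52)^416 ≈ 1.8804674861; balance ≈ 12,918.8116.
Account B is larger by 306.1538.

Account B, by $306.15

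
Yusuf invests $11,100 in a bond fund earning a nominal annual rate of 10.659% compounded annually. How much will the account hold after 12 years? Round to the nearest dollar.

$37,425

Growth factor = (1 + 0.10659)^12 ≈ 3.3716376538.
A ≈ 11,100 × 3.3716376538 ≈ 37,425.1780.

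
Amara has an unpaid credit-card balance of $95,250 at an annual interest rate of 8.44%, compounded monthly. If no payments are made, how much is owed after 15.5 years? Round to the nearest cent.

$350,768.33

Periodic rate = 8.44%/12 = 0.00703333; periods = 12·15.5 = 186.
A = 95,250·(1 + 0.0844/12)^186 ≈ 95,250·3.68260710858 ≈ 350,768.3271.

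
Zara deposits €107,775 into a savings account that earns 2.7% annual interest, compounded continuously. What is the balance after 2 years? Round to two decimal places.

A = P·e^(rt) = 107,775·e^(0.027·2) = 107,775·e^0.054.
e^0.054 ≈ 1.05548460216, so A ≈ 113,754.8530.

€113,754.85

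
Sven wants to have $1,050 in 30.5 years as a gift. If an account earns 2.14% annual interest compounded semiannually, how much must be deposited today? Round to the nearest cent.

$548.57

Growth factor = (1 + 0.0107)^61 ≈ 1.914071725.
P = 1,050/1.914071725 ≈ 548.5688.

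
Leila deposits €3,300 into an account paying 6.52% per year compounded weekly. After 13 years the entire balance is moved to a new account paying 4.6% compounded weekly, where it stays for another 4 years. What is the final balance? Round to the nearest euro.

After 13 years at 6.52%: 3,300 × 2.332799536 ≈ 7,698.2385.
Then 4 years at 4.6%: 7,698.2385 × 1.201918059 ≈ 9,252.6518.

€9,253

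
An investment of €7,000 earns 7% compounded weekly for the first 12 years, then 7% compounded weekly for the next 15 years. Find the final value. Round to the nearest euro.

€46,277

Phase 1: 7,000·(1 + 0.07/52)^624 ≈ 16,205.4122.
Phase 2: 16,205.4122·(1 + 0.07/52)^780 ≈ 46,276.7268.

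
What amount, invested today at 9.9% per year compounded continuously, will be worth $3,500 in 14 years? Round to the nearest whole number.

$875

P = A·e^(−rt) = 3,500·e^(−1.386).
e^(−1.386) ≈ 0.2500736011, so P ≈ 875.2576.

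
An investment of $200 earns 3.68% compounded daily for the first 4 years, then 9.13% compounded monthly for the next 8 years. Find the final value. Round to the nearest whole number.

$480

After 4 years at 3.68%: 200 × 1.15857706 ≈ 231.7154.
Then 8 years at 9.13%: 231.7154 × 2.07017977 ≈ 479.6926.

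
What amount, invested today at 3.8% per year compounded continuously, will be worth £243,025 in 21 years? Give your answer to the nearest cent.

P = A·e^(−rt) = 243,025·e^(−0.798).
e^(−0.798) ≈ 0.450228521303, so P ≈ 109,416.7864.

£109,416.79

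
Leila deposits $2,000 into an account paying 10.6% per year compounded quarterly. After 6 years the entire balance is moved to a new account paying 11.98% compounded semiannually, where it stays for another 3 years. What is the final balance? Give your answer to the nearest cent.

After 6 years at 10.6%: 2,000 × 1.873332592 ≈ 3,746.6652.
Then 3 years at 11.98%: 3,746.6652 × 1.417716366 ≈ 5,311.7085.

$5,311.71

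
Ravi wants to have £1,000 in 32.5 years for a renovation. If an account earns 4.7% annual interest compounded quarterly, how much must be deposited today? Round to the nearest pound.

£219

Periodic rate = 4.7%/4 = 0.01175; 130 periods.
P = 1,000/(1 + 0.01175)^130 ≈ 1,000/4.56580856 ≈ 219.0193.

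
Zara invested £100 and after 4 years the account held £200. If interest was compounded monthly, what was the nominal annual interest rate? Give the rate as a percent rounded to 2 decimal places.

(1 + r/12)^48 = 200/100 = 2.
1 + r/12 = 2^(1/48) ≈ 1.014545, so r/12 ≈ 0.0145453.
r ≈ 12·0.0145453 = 17.45440%.

17.45%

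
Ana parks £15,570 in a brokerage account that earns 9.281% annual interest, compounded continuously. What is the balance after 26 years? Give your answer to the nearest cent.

£173,887.06

A = P·e^(rt) = 15,570·e^(0.09281·26) = 15,570·e^2.41306.
e^2.41306 ≈ 11.1680832464, so A ≈ 173,887.0561.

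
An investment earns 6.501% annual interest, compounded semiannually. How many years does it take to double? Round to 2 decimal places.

(1 + 0.032505)^(2t) = 2.
2t = ln 2 / ln(1 + 0.032505) ≈ 0.69315/0.0319879 ≈ 21.6691.
t ≈ 10.8345.

10.83 years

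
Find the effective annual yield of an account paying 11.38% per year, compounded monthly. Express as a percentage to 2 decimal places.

One year is 12 periods at 0.00948333 each: (1 + 0.00948333)^12 ≈ 1.119927.
EAR = 1.119927 − 1 ≈ 11.99273%.

11.99%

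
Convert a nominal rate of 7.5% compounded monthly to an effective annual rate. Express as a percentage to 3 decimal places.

7.763%

One year is 12 periods at 0.00625 each: (1 + 0.00625)^12 ≈ 1.077633.
EAR = 1.077633 − 1 ≈ 7.76326%.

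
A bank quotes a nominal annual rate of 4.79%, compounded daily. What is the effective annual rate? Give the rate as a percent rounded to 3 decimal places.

4.906%

EAR = (1 + 4.79%/365)^365 − 1 = (1 + 0.000131233)^365 − 1.
(1 + 0.000131233)^365 ≈ 1.049062, so EAR ≈ 4.90624%.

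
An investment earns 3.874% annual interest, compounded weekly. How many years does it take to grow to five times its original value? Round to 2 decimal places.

(1 + 0.000745)^(52t) = 5.
52t = ln 5 / ln(1 + 0.000745) ≈ 1.6094/0.000744723 ≈ 2161.1240.
t ≈ 41.5601.

41.56 years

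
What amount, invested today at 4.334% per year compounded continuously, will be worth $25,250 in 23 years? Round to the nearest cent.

$9,318.54

P = A·e^(−rt) = 25,250·e^(−0.99682).
e^(−0.99682) ≈ 0.36905115984, so P ≈ 9,318.5418.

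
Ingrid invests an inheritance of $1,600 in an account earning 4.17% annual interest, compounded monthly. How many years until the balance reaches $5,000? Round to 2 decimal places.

(1 + 0.003475)^(12t) = 5,000/1,600 = 3.125.
12t·ln(1 + 0.003475) = ln(3.125); 12t = 1.1394/0.00346898 ≈ 328.4641.
t ≈ 27.3720 years.

27.37 years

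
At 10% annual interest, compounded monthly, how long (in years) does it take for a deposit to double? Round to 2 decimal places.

(1 + 0.00833333)^(12t) = 2.
12t = ln 2 / ln(1 + 0.00833333) ≈ 0.69315/0.0082988 ≈ 83.5238.
t ≈ 6.9603.

6.96 years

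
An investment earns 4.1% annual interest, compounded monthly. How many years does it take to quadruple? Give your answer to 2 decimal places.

33.87 years

(1 + 0.00341667)^(12t) = 4.
12t = ln 4 / ln(1 + 0.00341667) ≈ 1.3863/0.00341084 ≈ 406.4374.
t ≈ 33.8698.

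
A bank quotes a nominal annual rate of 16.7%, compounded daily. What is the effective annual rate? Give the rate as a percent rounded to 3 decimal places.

EAR = (1 + 16.7%/365)^365 − 1 = (1 + 0.000457534)^365 − 1.
(1 + 0.000457534)^365 ≈ 1.181709, so EAR ≈ 18.17091%.

18.171%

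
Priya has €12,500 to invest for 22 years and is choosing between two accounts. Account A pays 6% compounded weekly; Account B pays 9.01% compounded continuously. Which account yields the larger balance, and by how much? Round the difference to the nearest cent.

A: (1 + 0.06/52)^1144 ≈ 3.7405738924, so 12,500 × 3.7405738924 ≈ 46,757.1737.
B: e^(0.0901·22) = e^1.9822 ≈ 7.25869456, so 12,500 × 7.25869456 ≈ 90,733.6820.
Difference ≈ 43,976.5083 in favor of B.

Account B, by €43,976.51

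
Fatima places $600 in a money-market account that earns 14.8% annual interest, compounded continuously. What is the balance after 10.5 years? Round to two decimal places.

$2,838.21

A = P·e^(rt) = 600·e^(0.148·10.5) = 600·e^1.554.
e^1.554 ≈ 4.730353805, so A ≈ 2,838.2123.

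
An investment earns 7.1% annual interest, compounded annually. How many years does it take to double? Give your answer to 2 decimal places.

10.11 years

(1 + 0.071)^t = 2.
t = ln 2 / ln(1 + 0.071) ≈ 0.69315/0.0685928 ≈ 10.1052.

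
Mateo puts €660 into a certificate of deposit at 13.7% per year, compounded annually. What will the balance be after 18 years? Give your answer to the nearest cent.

€6,656.29

Annual rate = 13.7% = 0.137; years = 18.
A = 660·(1 + 0.137)^18 ≈ 660·10.08528939 ≈ 6,656.2910.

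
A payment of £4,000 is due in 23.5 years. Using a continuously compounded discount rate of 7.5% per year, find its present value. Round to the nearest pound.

£686

P = A·e^(−rt) = 4,000·e^(−1.7625).
e^(−1.7625) ≈ 0.1716152889, so P ≈ 686.4612.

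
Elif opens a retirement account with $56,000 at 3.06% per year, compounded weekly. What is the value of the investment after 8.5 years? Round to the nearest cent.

Growth factor = (1 + 0.0306/52)^442 ≈ 1.2969605656.
A ≈ 56,000 × 1.2969605656 ≈ 72,629.7917.

$72,629.79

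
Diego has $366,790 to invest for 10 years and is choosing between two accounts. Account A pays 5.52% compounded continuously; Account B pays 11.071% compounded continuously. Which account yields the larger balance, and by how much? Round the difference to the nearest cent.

A: e^(0.0552·10) = e^0.552 ≈ 1.73672299272, so 366,790 × 1.73672299272 ≈ 637,012.6265.
B: e^(0.11071·10) = e^1.1071 ≈ 3.025571502244, so 366,790 × 3.025571502244 ≈ 1,109,749.3713.
Difference ≈ 472,736.7448 in favor of B.

Account B, by $472,736.74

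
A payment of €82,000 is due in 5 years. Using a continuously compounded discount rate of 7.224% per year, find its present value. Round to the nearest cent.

€57,140.85

P = A·e^(−rt) = 82,000·e^(−0.3612).
e^(−0.3612) ≈ 0.69683961661, so P ≈ 57,140.8486.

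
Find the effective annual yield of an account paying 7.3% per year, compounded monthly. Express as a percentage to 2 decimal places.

7.55%

One year is 12 periods at 0.00608333 each: (1 + 0.00608333)^12 ≈ 1.075493.
EAR = 1.075493 − 1 ≈ 7.54927%.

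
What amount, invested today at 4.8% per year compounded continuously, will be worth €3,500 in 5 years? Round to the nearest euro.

€2,753

P = A·e^(−rt) = 3,500·e^(−0.24).
e^(−0.24) ≈ 0.7866278611, so P ≈ 2,753.1975.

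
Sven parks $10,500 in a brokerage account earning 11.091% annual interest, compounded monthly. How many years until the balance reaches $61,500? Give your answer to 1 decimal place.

(1 + 0.0092425)^(12t) = 61,500/10,500 = 5.8571.
12t·ln(1 + 0.0092425) = ln(5.8571); 12t = 1.7677/0.00920005 ≈ 192.1361.
t ≈ 16.0113 years.

16.0 years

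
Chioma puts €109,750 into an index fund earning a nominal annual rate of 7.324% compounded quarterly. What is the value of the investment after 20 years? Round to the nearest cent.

Growth factor = (1 + 0.01831)^80 ≈ 4.26973273898.
A ≈ 109,750 × 4.26973273898 ≈ 468,603.1681.

€468,603.17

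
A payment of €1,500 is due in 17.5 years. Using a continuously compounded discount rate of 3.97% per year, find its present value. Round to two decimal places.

€748.80

P = A·e^(−rt) = 1,500·e^(−0.69475).
e^(−0.69475) ≈ 0.4991992322, so P ≈ 748.7988.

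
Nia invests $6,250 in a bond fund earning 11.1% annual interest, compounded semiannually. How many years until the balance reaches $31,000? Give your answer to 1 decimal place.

We need (1 + 0.0555)^(2t) = 4.96, so 2t = ln 4.96 / ln 1.0555 ≈ 29.6477.
t ≈ 29.6477/2 = 14.8238 years.

14.8 years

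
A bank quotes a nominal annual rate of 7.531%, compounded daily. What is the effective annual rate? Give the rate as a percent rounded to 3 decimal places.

7.821%

One year is 365 periods at 0.000206329 each: (1 + 0.000206329)^365 ≈ 1.07821.
EAR = 1.07821 − 1 ≈ 7.82100%.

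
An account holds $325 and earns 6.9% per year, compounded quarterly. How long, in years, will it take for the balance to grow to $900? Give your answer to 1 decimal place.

(1 + 0.01725)^(4t) = 900/325 = 2.7692.
4t·ln(1 + 0.01725) = ln(2.7692); 4t = 1.0186/0.0171029 ≈ 59.5553.
t ≈ 14.8888 years.

14.9 years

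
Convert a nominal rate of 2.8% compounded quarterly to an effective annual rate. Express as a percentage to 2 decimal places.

One year is 4 periods at 0.007 each: (1 + 0.007)^4 ≈ 1.028295.
EAR = 1.028295 − 1 ≈ 2.82954%.

2.83%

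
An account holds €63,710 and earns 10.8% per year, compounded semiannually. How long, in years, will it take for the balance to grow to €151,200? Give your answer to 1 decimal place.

(1 + 0.054)^(2t) = 151,200/63,710 = 2.3733.
2t·ln(1 + 0.054) = ln(2.3733); 2t = 0.86426/0.0525925 ≈ 16.4332.
t ≈ 8.2166 years.

8.2 years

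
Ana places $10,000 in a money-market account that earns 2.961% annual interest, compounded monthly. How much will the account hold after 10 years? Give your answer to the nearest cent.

$13,441.14

Periodic rate = 2.961%/12 = 0.0024675; periods = 12·10 = 120.
A = 10,000·(1 + 0.0024675)^120 ≈ 10,000·1.3441143045 ≈ 13,441.1430.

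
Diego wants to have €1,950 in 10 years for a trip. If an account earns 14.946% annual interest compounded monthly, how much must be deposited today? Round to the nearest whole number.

Periodic rate = 14.946%/12 = 0.012455; 120 periods.
P = 1,950/(1 + 0.012455)^120 ≈ 1,950/4.416594606 ≈ 441.5166.

€442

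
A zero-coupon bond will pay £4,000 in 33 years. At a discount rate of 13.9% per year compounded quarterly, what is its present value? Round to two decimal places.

£44.03

Periodic rate = 13.9%/4 = 0.03475; 132 periods.
P = 4,000/(1 + 0.03475)^132 ≈ 4,000/90.8400636 ≈ 44.0334.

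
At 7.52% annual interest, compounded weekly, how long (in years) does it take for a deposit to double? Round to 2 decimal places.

(1 + 0.00144615)^(52t) = 2.
52t = ln 2 / ln(1 + 0.00144615) ≈ 0.69315/0.00144511 ≈ 479.6504.
t ≈ 9.2240.

9.22 years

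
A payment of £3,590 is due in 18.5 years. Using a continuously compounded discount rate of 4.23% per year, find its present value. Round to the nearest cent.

P = A·e^(−rt) = 3,590·e^(−0.78255).
e^(−0.78255) ≈ 0.4572385651, so P ≈ 1,641.4864.

£1,641.49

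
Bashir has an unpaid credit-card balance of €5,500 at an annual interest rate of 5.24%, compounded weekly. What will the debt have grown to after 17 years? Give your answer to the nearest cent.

€13,397.92

Periodic rate = 5.24%/52 = 0.00100769; periods = 52·17 = 884.
A = 5,500·(1 + 0.0524/52)^884 ≈ 5,500·2.4359856892 ≈ 13,397.9213.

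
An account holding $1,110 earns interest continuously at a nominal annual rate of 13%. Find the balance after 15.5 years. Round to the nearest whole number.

A = P·e^(rt) = 1,110·e^(0.13·15.5) = 1,110·e^2.015.
e^2.015 ≈ 7.500727381, so A ≈ 8,325.8074.

$8,326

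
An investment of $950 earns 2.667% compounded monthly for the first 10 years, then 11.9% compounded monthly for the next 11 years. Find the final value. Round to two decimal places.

$4,561.55

After 10 years at 2.667%: 950 × 1.305262367 ≈ 1,239.9992.
Then 11 years at 11.9%: 1,239.9992 × 3.678673165 ≈ 4,561.5520.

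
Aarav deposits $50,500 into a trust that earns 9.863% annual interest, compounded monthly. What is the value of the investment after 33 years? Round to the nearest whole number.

Growth factor = (1 + 0.09863/12)^396 ≈ 25.5717189558.
A ≈ 50,500 × 25.5717189558 ≈ 1,291,371.8073.

$1,291,372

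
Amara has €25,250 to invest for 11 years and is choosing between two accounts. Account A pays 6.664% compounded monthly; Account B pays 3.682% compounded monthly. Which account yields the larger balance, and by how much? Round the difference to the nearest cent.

A: (1 + 0.06664/12)^132 ≈ 2.0771818528, so 25,250 × 2.0771818528 ≈ 52,448.8418.
B: (1 + 0.03682/12)^132 ≈ 1.4984030384, so 25,250 × 1.4984030384 ≈ 37,834.6767.
Difference ≈ 14,614.1651 in favor of A.

Account A, by €14,614.17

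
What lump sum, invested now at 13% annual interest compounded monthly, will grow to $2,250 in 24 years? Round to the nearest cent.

$101.03

Periodic rate = 13%/12 = 0.0108333; 288 periods.
P = 2,250/(1 + 0.13/12)^288 ≈ 2,250/22.26956777 ≈ 101.0347.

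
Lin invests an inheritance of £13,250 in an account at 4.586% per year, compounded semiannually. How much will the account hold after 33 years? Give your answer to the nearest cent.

£59,162.47

Growth factor = (1 + 0.02293)^66 ≈ 4.465092168.
A ≈ 13,250 × 4.465092168 ≈ 59,162.4712.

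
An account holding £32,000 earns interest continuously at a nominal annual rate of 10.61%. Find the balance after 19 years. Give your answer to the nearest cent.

A = P·e^(rt) = 32,000·e^(0.1061·19) = 32,000·e^2.0159.
e^2.0159 ≈ 7.50748107455, so A ≈ 240,239.3944.

£240,239.39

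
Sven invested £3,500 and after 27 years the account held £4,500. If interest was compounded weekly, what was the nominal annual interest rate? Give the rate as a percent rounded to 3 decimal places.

(1 + r/52)^1404 = 4,500/3,500 = 1.28571.
1 + r/52 = 1.28571^(1/1404) ≈ 1.000179, so r/52 ≈ 0.000179015.
r ≈ 52·0.000179015 = 0.93088%.

0.931%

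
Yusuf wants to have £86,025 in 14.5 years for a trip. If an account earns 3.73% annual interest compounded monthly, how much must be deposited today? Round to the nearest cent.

Periodic rate = 3.73%/12 = 0.00310833; 174 periods.
P = 86,025/(1 + 0.0373/12)^174 ≈ 86,025/1.7160260245 ≈ 50,130.3586.

£50,130.36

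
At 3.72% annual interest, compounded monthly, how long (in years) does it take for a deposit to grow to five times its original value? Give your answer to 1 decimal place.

43.3 years

(1 + 0.0031)^(12t) = 5.
12t = ln 5 / ln(1 + 0.0031) ≈ 1.6094/0.0030952 ≈ 519.9778.
t ≈ 43.3315.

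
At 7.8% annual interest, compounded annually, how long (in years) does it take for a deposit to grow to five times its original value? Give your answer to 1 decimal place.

(1 + 0.078)^t = 5.
t = ln 5 / ln(1 + 0.078) ≈ 1.6094/0.0751075 ≈ 21.4285.

21.4 years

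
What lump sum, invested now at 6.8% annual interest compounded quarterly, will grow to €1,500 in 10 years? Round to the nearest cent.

Periodic rate = 6.8%/4 = 0.017; 40 periods.
P = 1,500/(1 + 0.017)^40 ≈ 1,500/1.962628571 ≈ 764.2811.

€764.28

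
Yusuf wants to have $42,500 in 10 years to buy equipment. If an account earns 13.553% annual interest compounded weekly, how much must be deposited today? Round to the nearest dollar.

$10,979

Growth factor = (1 + 0.13553/52)^520 ≈ 3.8710929083.
P = 42,500/3.8710929083 ≈ 10,978.8117.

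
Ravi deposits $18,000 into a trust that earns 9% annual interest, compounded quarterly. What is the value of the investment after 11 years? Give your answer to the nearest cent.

$47,913.56

Periodic rate = 9%/4 = 0.0225; periods = 4·11 = 44.
A = 18,000·(1 + 0.0225)^44 ≈ 18,000·2.6618644362 ≈ 47,913.5599.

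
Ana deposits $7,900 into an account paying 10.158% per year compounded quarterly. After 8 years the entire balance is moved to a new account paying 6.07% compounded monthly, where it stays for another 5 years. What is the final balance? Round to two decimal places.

$23,857.31

Phase 1: 7,900·(1 + 0.025395)^32 ≈ 17,625.6582.
Phase 2: 17,625.6582·(1 + 0.0607/12)^60 ≈ 23,857.3100.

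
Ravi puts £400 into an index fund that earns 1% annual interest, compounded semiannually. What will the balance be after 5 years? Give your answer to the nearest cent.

Periodic rate = 1%/2 = 0.005; periods = 2·5 = 10.
A = 400·(1 + 0.005)^10 ≈ 400·1.05114013 ≈ 420.4561.

£420.46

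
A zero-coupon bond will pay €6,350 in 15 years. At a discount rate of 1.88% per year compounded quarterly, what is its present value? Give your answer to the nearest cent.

€4,792.80

Periodic rate = 1.88%/4 = 0.0047; 60 periods.
P = 6,350/(1 + 0.0047)^60 ≈ 6,350/1.324903159 ≈ 4,792.8031.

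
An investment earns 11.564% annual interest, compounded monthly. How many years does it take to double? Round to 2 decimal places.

6.02 years

(1 + 0.00963667)^(12t) = 2.
12t = ln 2 / ln(1 + 0.00963667) ≈ 0.69315/0.00959053 ≈ 72.2741.
t ≈ 6.0228.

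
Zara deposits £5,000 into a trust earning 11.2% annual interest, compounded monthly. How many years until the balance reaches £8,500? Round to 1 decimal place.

4.8 years

(1 + 0.00933333)^(12t) = 8,500/5,000 = 1.7.
12t·ln(1 + 0.00933333) = ln(1.7); 12t = 0.53063/0.00929005 ≈ 57.1179.
t ≈ 4.7598 years.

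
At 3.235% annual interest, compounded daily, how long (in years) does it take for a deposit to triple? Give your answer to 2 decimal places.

(1 + 0.0000886301)^(365t) = 3.
365t = ln 3 / ln(1 + 0.0000886301) ≈ 1.0986/8.86262e-05 ≈ 12396.0203.
t ≈ 33.9617.

33.96 years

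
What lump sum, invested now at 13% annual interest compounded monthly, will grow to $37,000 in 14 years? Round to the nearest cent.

Periodic rate = 13%/12 = 0.0108333; 168 periods.
P = 37,000/(1 + 0.13/12)^168 ≈ 37,000/6.1117447704 ≈ 6,053.9177.

$6,053.92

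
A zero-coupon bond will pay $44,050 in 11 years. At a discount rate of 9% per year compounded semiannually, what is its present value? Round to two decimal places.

Periodic rate = 9%/2 = 0.045; 22 periods.
P = 44,050/(1 + 0.045)^22 ≈ 44,050/2.633652008 ≈ 16,725.8240.

$16,725.82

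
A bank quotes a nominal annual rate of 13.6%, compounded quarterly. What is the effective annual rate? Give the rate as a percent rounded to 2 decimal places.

14.31%

EAR = (1 + 13.6%/4)^4 − 1 = (1 + 0.034)^4 − 1.
(1 + 0.034)^4 ≈ 1.143095, so EAR ≈ 14.30946%.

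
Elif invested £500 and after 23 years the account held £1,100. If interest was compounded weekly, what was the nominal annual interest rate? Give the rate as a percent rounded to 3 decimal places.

The 1196-period growth factor is 1,100/500 = 2.2.
r/52 = 2.2^(1/1196) − 1 ≈ 0.000659463, so r ≈ 52·0.000659463 = 3.42921%.

3.429%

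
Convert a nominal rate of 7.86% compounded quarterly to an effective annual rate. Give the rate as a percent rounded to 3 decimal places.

8.095%

One year is 4 periods at 0.01965 each: (1 + 0.01965)^4 ≈ 1.080947.
EAR = 1.080947 − 1 ≈ 8.09472%.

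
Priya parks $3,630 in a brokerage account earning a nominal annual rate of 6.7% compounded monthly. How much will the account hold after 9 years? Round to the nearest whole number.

$6,623

Periodic rate = 6.7%/12 = 0.00558333; periods = 12·9 = 108.
A = 3,630·(1 + 0.067/12)^108 ≈ 3,630·1.824530812 ≈ 6,623.0468.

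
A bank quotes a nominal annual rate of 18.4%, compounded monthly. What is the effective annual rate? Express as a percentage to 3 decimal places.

20.034%

EAR = (1 + 18.4%/12)^12 − 1 = (1 + 0.0153333)^12 − 1.
(1 + 0.0153333)^12 ≈ 1.200338, so EAR ≈ 20.03385%.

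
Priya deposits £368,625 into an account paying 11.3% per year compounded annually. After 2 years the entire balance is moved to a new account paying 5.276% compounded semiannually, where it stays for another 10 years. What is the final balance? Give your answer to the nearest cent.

After 2 years at 11.3%: 368,625 × 1.238769 ≈ 456,641.2226.
Then 10 years at 5.276%: 456,641.2226 × 1.68330811106 ≈ 768,667.8739.

£768,667.87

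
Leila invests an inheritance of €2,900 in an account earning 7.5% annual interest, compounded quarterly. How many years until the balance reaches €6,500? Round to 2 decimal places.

10.86 years

(1 + 0.01875)^(4t) = 6,500/2,900 = 2.2414.
4t·ln(1 + 0.01875) = ln(2.2414); 4t = 0.80709/0.0185764 ≈ 43.4472.
t ≈ 10.8618 years.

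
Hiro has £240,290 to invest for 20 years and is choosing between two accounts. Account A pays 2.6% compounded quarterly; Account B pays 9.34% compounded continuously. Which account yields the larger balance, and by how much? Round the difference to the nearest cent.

Account B, by £1,152,462.83

Account A growth factor: (1 + 0.0065)^80 ≈ 1.67919966129; balance ≈ 403,494.8866.
Account B growth factor: e^(0.0934·20) = e^1.868 ≈ 6.475332774434; balance ≈ 1,555,957.7124.
Account B is larger by 1,152,462.8258.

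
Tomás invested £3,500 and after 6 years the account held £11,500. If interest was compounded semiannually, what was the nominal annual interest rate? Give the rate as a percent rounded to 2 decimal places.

20.84%

The 12-period growth factor is 11,500/3,500 = 3.28571.
r/2 = 3.28571^(1/12) − 1 ≈ 0.104212, so r ≈ 2·0.104212 = 20.84241%.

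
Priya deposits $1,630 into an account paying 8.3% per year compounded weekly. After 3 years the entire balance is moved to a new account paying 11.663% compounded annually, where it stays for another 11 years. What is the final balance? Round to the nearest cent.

$7,034.66

Phase 1: 1,630·(1 + 0.083/52)^156 ≈ 2,090.4545.
Phase 2: 2,090.4545·(1 + 0.11663)^11 ≈ 7,034.6570.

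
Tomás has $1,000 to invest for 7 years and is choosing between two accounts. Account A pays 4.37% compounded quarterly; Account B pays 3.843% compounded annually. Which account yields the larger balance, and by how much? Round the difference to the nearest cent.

Account A growth factor: (1 + 0.010925)^28 ≈ 1.355595841; balance ≈ 1,355.5958.
Account B growth factor: (1 + 0.03843)^7 ≈ 1.302088742; balance ≈ 1,302.0887.
Account A is larger by 53.5071.

Account A, by $53.51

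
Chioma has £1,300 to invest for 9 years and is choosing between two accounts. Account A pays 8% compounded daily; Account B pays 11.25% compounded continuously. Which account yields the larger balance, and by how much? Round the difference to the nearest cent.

Account A growth factor: (1 + 0.08/365)^3285 ≈ 2.054271137; balance ≈ 2,670.5525.
Account B growth factor: e^(0.1125·9) = e^1.0125 ≈ 2.752473605; balance ≈ 3,578.2157.
Account B is larger by 907.6632.

Account B, by £907.66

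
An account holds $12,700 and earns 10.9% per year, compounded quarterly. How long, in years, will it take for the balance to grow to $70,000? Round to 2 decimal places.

We need (1 + 0.02725)^(4t) = 5.5118, so 4t = ln 5.5118 / ln 1.02725 ≈ 63.4879.
t ≈ 63.4879/4 = 15.8720 years.

15.87 years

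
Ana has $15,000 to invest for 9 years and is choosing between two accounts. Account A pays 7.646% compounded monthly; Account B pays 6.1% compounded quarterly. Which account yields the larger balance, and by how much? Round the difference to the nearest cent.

Account A growth factor: (1 + 0.07646/12)^108 ≈ 1.9856711519; balance ≈ 29,785.0673.
Account B growth factor: (1 + 0.01525)^36 ≈ 1.7243599757; balance ≈ 25,865.3996.
Account A is larger by 3,919.6676.

Account A, by $3,919.67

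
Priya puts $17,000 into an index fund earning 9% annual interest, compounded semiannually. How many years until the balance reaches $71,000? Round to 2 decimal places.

16.24 years

(1 + 0.045)^(2t) = 71,000/17,000 = 4.1765.
2t·ln(1 + 0.045) = ln(4.1765); 2t = 1.4295/0.0440169 ≈ 32.4754.
t ≈ 16.2377 years.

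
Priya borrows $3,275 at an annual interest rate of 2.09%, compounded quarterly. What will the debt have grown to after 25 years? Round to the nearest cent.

Growth factor = (1 + 0.005225)^100 ≈ 1.683945758.
A ≈ 3,275 × 1.683945758 ≈ 5,514.9224.

$5,514.92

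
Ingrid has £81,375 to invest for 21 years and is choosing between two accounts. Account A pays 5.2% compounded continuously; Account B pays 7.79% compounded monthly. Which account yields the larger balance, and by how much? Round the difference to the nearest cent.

A: e^(0.052·21) = e^1.092 ≈ 2.98022857322, so 81,375 × 2.98022857322 ≈ 242,516.1001.
B: (1 + 0.0779/12)^252 ≈ 5.10700440309, so 81,375 × 5.10700440309 ≈ 415,582.4833.
Difference ≈ 173,066.3832 in favor of B.

Account B, by £173,066.38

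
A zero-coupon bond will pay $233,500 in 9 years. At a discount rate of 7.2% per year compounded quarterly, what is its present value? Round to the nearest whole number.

Growth factor = (1 + 0.018)^36 ≈ 1.90072815574.
P = 233,500/1.90072815574 ≈ 122,847.6567.

$122,848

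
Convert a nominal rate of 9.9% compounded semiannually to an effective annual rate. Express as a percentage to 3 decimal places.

EAR = (1 + 9.9%/2)^2 − 1 = (1 + 0.0495)^2 − 1.
(1 + 0.0495)^2 ≈ 1.10145, so EAR ≈ 10.14503%.

10.145%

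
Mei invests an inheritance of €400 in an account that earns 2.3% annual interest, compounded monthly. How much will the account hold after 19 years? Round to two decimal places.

€618.96

Periodic rate = 2.3%/12 = 0.00191667; periods = 12·19 = 228.
A = 400·(1 + 0.023/12)^228 ≈ 400·1.54740873 ≈ 618.9635.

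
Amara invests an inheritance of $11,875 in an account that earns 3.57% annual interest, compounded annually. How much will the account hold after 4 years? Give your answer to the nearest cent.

Growth factor = (1 + 0.0357)^4 ≈ 1.1506305615.
A ≈ 11,875 × 1.1506305615 ≈ 13,663.7379.

$13,663.74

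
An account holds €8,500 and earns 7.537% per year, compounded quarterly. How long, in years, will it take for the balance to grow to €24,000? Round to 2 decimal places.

We need (1 + 0.0188425)^(4t) = 2.8235, so 4t = ln 2.8235 / ln 1.018843 ≈ 55.6050.
t ≈ 55.6050/4 = 13.9012 years.

13.90 years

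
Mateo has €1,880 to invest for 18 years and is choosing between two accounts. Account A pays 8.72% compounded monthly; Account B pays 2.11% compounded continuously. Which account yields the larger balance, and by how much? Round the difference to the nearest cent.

Account A, by €6,233.22

Account A growth factor: (1 + 0.0872/12)^216 ≈ 4.7775344; balance ≈ 8,981.7647.
Account B growth factor: e^(0.0211·18) = e^0.3798 ≈ 1.461992162; balance ≈ 2,748.5453.
Account A is larger by 6,233.2194.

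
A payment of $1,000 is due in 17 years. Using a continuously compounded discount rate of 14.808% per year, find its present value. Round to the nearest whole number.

P = A·e^(−rt) = 1,000·e^(−2.51736).
e^(−2.51736) ≈ 0.0806723007, so P ≈ 80.6723.

$81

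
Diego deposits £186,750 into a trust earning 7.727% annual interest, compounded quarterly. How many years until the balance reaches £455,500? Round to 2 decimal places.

We need (1 + 0.0193175)^(4t) = 2.4391, so 4t = ln 2.4391 / ln 1.019318 ≈ 46.6007.
t ≈ 46.6007/4 = 11.6502 years.

11.65 years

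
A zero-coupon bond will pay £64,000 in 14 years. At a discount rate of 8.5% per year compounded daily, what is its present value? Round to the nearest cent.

Growth factor = (1 + 0.085/365)^5110 ≈ 3.2866258462.
P = 64,000/3.2866258462 ≈ 19,472.8585.

£19,472.86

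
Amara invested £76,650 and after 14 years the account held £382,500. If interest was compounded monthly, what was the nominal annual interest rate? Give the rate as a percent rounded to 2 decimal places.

11.54%

The 168-period growth factor is 382,500/76,650 = 4.99022.
r/12 = 4.99022^(1/168) − 1 ≈ 0.00961425, so r ≈ 12·0.00961425 = 11.53710%.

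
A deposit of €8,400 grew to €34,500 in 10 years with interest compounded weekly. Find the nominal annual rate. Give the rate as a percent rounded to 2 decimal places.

14.15%

The 520-period growth factor is 34,500/8,400 = 4.10714.
r/52 = 4.10714^(1/520) − 1 ≈ 0.00272048, so r ≈ 52·0.00272048 = 14.14648%.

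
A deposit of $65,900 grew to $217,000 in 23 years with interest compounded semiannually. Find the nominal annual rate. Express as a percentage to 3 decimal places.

The 46-period growth factor is 217,000/65,900 = 3.29287.
r/2 = 3.29287^(1/46) − 1 ≈ 0.0262463, so r ≈ 2·0.0262463 = 5.24927%.

5.249%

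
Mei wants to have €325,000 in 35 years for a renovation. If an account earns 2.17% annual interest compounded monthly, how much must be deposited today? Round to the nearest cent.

Growth factor = (1 + 0.0217/12)^420 ≈ 2.13574196771.
P = 325,000/2.13574196771 ≈ 152,171.9407.

€152,171.94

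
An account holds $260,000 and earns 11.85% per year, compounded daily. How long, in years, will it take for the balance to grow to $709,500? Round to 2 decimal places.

We need (1 + 0.000324658)^(365t) = 2.7288, so 365t = ln 2.7288 / ln 1.000325 ≈ 3092.6182.
t ≈ 3092.6182/365 = 8.4729 years.

8.47 years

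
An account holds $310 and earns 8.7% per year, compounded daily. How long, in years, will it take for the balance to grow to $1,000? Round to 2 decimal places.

(1 + 0.000238356)^(365t) = 1,000/310 = 3.2258.
365t·ln(1 + 0.000238356) = ln(3.2258); 365t = 1.1712/0.000238328 ≈ 4914.1693.
t ≈ 13.4635 years.

13.46 years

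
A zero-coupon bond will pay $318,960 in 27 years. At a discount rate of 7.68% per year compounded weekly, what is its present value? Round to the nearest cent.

Growth factor = (1 + 0.0768/52)^1404 ≈ 7.94124633593.
P = 318,960/7.94124633593 ≈ 40,164.9800.

$40,164.98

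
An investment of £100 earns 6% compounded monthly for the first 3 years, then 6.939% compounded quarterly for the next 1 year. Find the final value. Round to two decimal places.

Phase 1: 100·(1 + 0.005)^36 ≈ 119.6681.
Phase 2: 119.6681·(1 + 0.0173475)^4 ≈ 128.1904.

£128.19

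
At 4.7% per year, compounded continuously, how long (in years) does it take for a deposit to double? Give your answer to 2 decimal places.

14.75 years

e^(0.047t) = 2, so 0.047t = ln 2 ≈ 0.69315.
t ≈ 0.69315/0.047 ≈ 14.7478.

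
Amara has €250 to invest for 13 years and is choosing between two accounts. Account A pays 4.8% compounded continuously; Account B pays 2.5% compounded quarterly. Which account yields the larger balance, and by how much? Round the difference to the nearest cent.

Account A, by €120.94

Account A growth factor: e^(0.048·13) = e^0.624 ≈ 1.86637865; balance ≈ 466.5947.
Account B growth factor: (1 + 0.00625)^52 ≈ 1.38263153; balance ≈ 345.6579.
Account A is larger by 120.9368.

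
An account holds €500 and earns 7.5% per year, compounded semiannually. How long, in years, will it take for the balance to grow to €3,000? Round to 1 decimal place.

(1 + 0.0375)^(2t) = 3,000/500 = 6.
2t·ln(1 + 0.0375) = ln(6); 2t = 1.7918/0.036814 ≈ 48.6706.
t ≈ 24.3353 years.

24.3 years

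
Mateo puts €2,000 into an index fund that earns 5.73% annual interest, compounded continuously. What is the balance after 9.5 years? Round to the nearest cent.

€3,446.98

A = P·e^(rt) = 2,000·e^(0.0573·9.5) = 2,000·e^0.54435.
e^0.54435 ≈ 1.723487751, so A ≈ 3,446.9755.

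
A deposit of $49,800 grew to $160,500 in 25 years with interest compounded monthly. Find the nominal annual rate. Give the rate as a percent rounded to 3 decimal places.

The 300-period growth factor is 160,500/49,800 = 3.22289.
r/12 = 3.22289^(1/300) − 1 ≈ 0.00390855, so r ≈ 12·0.00390855 = 4.69026%.

4.690%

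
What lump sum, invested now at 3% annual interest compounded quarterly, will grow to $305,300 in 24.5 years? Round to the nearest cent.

$146,795.06

Periodic rate = 3%/4 = 0.0075; 98 periods.
P = 305,300/(1 + 0.0075)^98 ≈ 305,300/2.07977029848 ≈ 146,795.0572.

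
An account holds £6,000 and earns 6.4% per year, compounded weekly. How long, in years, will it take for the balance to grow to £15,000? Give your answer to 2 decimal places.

(1 + 0.00123077)^(52t) = 15,000/6,000 = 2.5.
52t·ln(1 + 0.00123077) = ln(2.5); 52t = 0.91629/0.00123001 ≈ 744.9443.
t ≈ 14.3259 years.

14.33 years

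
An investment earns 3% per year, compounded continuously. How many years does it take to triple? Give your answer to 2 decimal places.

36.62 years

e^(0.03t) = 3, so 0.03t = ln 3 ≈ 1.0986.
t ≈ 1.0986/0.03 ≈ 36.6204.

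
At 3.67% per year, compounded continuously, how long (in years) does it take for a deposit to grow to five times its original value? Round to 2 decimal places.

43.85 years

e^(0.0367t) = 5, so 0.0367t = ln 5 ≈ 1.6094.
t ≈ 1.6094/0.0367 ≈ 43.8539.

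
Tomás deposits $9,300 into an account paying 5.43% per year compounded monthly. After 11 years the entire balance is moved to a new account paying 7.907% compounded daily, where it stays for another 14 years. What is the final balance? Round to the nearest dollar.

$51,051

Phase 1: 9,300·(1 + 0.004525)^132 ≈ 16,877.2586.
Phase 2: 16,877.2586·(1 + 0.07907/365)^5110 ≈ 51,051.1048.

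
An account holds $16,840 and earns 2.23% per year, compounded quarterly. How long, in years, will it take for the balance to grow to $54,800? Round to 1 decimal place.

(1 + 0.005575)^(4t) = 54,800/16,840 = 3.2542.
4t·ln(1 + 0.005575) = ln(3.2542); 4t = 1.1799/0.00555952 ≈ 212.2366.
t ≈ 53.0592 years.

53.1 years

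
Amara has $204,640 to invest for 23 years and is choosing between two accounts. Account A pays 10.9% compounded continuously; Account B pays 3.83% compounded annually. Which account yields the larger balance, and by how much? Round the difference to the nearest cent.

Account A, by $2,024,784.21

Account A growth factor: e^(0.109·23) = e^2.507 ≈ 12.26807058718; balance ≈ 2,510,537.9650.
Account B growth factor: (1 + 0.0383)^23 ≈ 2.37369897533; balance ≈ 485,753.7583.
Account A is larger by 2,024,784.2067.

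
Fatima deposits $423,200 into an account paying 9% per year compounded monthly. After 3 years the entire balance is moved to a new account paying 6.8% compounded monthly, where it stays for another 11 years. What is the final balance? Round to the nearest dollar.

After 3 years at 9%: 423,200 × 1.308645370917 ≈ 553,818.7210.
Then 11 years at 6.8%: 553,818.7210 × 2.108314133289 ≈ 1,167,623.8367.

$1,167,624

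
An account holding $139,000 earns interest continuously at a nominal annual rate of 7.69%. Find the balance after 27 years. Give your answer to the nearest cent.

A = P·e^(rt) = 139,000·e^(0.0769·27) = 139,000·e^2.0763.
e^2.0763 ≈ 7.974907102391, so A ≈ 1,108,512.0872.

$1,108,512.09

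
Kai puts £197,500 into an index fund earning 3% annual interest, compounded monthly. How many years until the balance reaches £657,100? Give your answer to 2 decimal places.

40.12 years

We need (1 + 0.0025)^(12t) = 3.3271, so 12t = ln 3.3271 / ln 1.0025 ≈ 481.4399.
t ≈ 481.4399/12 = 40.1200 years.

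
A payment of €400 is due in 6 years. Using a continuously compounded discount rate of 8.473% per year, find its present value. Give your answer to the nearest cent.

€240.59

P = A·e^(−rt) = 400·e^(−0.50838).
e^(−0.50838) ≈ 0.60146917, so P ≈ 240.5877.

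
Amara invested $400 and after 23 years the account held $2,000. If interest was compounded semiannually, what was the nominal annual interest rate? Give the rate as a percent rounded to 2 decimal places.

7.12%

(1 + r/2)^46 = 2,000/400 = 5.
1 + r/2 = 5^(1/46) ≈ 1.035607, so r/2 ≈ 0.0356071.
r ≈ 2·0.0356071 = 7.12141%.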